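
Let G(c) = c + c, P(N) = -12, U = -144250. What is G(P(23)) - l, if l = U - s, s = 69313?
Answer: 213539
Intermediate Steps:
l = -213563 (l = -144250 - 1*69313 = -144250 - 69313 = -213563)
G(c) = 2*c
G(P(23)) - l = 2*(-12) - 1*(-213563) = -24 + 213563 = 213539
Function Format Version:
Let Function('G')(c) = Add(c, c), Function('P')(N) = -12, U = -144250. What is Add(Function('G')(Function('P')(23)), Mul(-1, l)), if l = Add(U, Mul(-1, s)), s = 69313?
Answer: 213539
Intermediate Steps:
l = -213563 (l = Add(-144250, Mul(-1, 69313)) = Add(-144250, -69313) = -213563)
Function('G')(c) = Mul(2, c)
Add(Function('G')(Function('P')(23)), Mul(-1, l)) = Add(Mul(2, -12), Mul(-1, -213563)) = Add(-24, 213563) = 213539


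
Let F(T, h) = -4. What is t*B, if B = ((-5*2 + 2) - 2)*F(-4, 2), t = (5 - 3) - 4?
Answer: -80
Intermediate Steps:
t = -2 (t = 2 - 4 = -2)
B = 40 (B = ((-5*2 + 2) - 2)*(-4) = ((-10 + 2) - 2)*(-4) = (-8 - 2)*(-4) = -10*(-4) = 40)
t*B = -2*40 = -80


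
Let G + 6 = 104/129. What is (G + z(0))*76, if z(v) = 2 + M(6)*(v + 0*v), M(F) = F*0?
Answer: -31312/129 ≈ -242.73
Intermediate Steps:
M(F) = 0
z(v) = 2 (z(v) = 2 + 0*(v + 0*v) = 2 + 0*(v + 0) = 2 + 0*v = 2 + 0 = 2)
G = -670/129 (G = -6 + 104/129 = -670/129 ≈ -5.1938)
(G + z(0))*76 = (-670/129 + 2)*76 = -412/129*76 = -31312/129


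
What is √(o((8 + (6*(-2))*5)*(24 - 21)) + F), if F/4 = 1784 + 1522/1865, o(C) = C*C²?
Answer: 2*I*√3294989268470/1865 ≈ 1946.6*I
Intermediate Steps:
o(C) = C³
F = 13314728/1865 (F = 4*(1784 + 1522/1865) = 4*(3328682/1865) = 13314728/1865 ≈ 7139.3)
√(o((8 + (6*(-2))*5)*(24 - 21)) + F) = √(((8 + (6*(-2))*5)*(24 - 21))³ + 13314728/1865) = √(((8 - 12*5)*3)³ + 13314728/1865) = √(((8 - 60)*3)³ + 13314728/1865) = √((-52*3)³ + 13314728/1865) = √((-156)³ + 13314728/1865) = √(-3796416 + 13314728/1865) = √(-7067001112/1865) = 2*I*√3294989268470/1865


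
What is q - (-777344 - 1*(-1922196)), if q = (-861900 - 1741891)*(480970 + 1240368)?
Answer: -4482005537210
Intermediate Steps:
q = -4482004392358 (q = -2603791*1721338 = -4482004392358)
q - (-777344 - 1*(-1922196)) = -4482004392358 - (-777344 - 1*(-1922196)) = -4482004392358 - (-777344 + 1922196) = -4482004392358 - 1*1144852 = -4482004392358 - 1144852 = -4482005537210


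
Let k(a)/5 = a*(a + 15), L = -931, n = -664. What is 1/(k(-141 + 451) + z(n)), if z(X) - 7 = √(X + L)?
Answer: 503757/253771116644 - I*√1595/253771116644 ≈ 1.9851e-6 - 1.5738e-10*I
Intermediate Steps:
k(a) = 5*a*(15 + a) (k(a) = 5*(a*(a + 15)) = 5*(a*(15 + a)) = 5*a*(15 + a))
z(X) = 7 + √(-931 + X) (z(X) = 7 + √(X - 931) = 7 + √(-931 + X))
1/(k(-141 + 451) + z(n)) = 1/(5*(-141 + 451)*(15 + (-141 + 451)) + (7 + √(-931 - 664))) = 1/(5*310*(15 + 310) + (7 + √(-1595))) = 1/(5*310*325 + (7 + I*√1595)) = 1/(503750 + (7 + I*√1595)) = 1/(503757 + I*√1595)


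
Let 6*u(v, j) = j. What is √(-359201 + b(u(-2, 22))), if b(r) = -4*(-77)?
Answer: 3*I*√39877 ≈ 599.08*I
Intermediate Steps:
u(v, j) = j/6
b(r) = 308
√(-359201 + b(u(-2, 22))) = √(-359201 + 308) = √(-358893) = 3*I*√39877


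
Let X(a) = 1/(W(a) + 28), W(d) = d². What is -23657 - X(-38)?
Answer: -34823105/1472 ≈ -23657.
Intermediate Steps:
X(a) = 1/(28 + a²) (X(a) = 1/(a² + 28) = 1/(28 + a²))
-23657 - X(-38) = -23657 - 1/(28 + (-38)²) = -23657 - 1/(28 + 1444) = -23657 - 1/1472 = -34823105/1472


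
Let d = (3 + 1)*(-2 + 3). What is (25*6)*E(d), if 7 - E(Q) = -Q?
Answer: 1650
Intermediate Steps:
d = 4 (d = 4*1 = 4)
E(Q) = 7 + Q (E(Q) = 7 - (-1)*Q = 7 + Q)
(25*6)*E(d) = (25*6)*(7 + 4) = 150*11 = 1650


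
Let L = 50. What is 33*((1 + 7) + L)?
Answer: 1914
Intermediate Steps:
33*((1 + 7) + L) = 33*((1 + 7) + 50) = 33*(8 + 50) = 33*58 = 1914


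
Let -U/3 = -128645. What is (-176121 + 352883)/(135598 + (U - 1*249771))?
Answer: 88381/135881 ≈ 0.65043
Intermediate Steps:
U = 385935 (U = -3*(-128645) = 385935)
(-176121 + 352883)/(135598 + (U - 1*249771)) = (-176121 + 352883)/(135598 + (385935 - 1*249771)) = 176762/(135598 + (385935 - 249771)) = 176762/(135598 + 136164) = 176762/271762 = 176762*(1/271762) = 88381/135881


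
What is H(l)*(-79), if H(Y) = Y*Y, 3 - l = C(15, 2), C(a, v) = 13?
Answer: -7900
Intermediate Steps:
l = -10 (l = 3 - 1*13 = 3 - 13 = -10)
H(Y) = Y²
H(l)*(-79) = (-10)²*(-79) = 100*(-79) = -7900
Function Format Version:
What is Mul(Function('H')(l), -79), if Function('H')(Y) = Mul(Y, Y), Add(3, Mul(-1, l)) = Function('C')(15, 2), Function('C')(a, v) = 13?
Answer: -7900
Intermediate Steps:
l = -10 (l = Add(3, Mul(-1, 13)) = Add(3, -13) = -10)
Function('H')(Y) = Pow(Y, 2)
Mul(Function('H')(l), -79) = Mul(Pow(-10, 2), -79) = Mul(100, -79) = -7900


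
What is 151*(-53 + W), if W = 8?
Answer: -6795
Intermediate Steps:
151*(-53 + W) = 151*(-53 + 8) = 151*(-45) = -6795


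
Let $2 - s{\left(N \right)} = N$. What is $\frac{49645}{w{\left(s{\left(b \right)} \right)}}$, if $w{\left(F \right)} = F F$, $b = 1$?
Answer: $49645$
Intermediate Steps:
$s{\left(N \right)} = 2 - N$
$w{\left(F \right)} = F^{2}$
$\frac{49645}{w{\left(s{\left(b \right)} \right)}} = \frac{49645}{\left(2 - 1\right)^{2}} = \frac{49645}{1^{2}} = \frac{49645}{1} = 49645 \cdot 1 = 49645$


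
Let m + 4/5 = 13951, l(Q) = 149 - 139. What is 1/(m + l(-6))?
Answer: 5/69801 ≈ 7.1632e-5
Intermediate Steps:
l(Q) = 10
m = 69751/5 (m = -⅘ + 13951 = 69751/5 ≈ 13950.)
1/(m + l(-6)) = 1/(69751/5 + 10) = 1/(69801/5) = 5/69801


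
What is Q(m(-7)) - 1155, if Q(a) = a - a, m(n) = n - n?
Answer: -1155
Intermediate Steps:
m(n) = 0
Q(a) = 0
Q(m(-7)) - 1155 = 0 - 1155 = -1155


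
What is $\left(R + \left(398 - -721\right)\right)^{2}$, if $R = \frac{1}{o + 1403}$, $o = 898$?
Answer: $\frac{6629698032400}{5294601} \approx 1.2522 \cdot 10^{6}$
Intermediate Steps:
$R = \frac{1}{2301}$ ($R = \frac{1}{898 + 1403} = \frac{1}{2301} \approx 0.00043459$)
$\left(R + \left(398 - -721\right)\right)^{2} = \left(\frac{1}{2301} + \left(398 - -721\right)\right)^{2} = \left(\frac{1}{2301} + \left(398 + 721\right)\right)^{2} = \left(\frac{1}{2301} + 1119\right)^{2} = \left(\frac{2574820}{2301}\right)^{2} = \frac{6629698032400}{5294601}$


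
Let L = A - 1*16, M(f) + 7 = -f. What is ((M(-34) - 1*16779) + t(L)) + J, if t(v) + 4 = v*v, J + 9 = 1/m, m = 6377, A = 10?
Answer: -106680832/6377 ≈ -16729.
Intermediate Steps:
M(f) = -7 - f
L = -6 (L = 10 - 1*16 = 10 - 16 = -6)
J = -57392/6377 (J = -9 + 1/6377 = -57392/6377 ≈ -8.9998)
t(v) = -4 + v² (t(v) = -4 + v*v = -4 + v²)
((M(-34) - 1*16779) + t(L)) + J = (((-7 - 1*(-34)) - 1*16779) + (-4 + (-6)²)) - 57392/6377 = (((-7 + 34) - 16779) + (-4 + 36)) - 57392/6377 = ((27 - 16779) + 32) - 57392/6377 = (-16752 + 32) - 57392/6377 = -16720 - 57392/6377 = -106680832/6377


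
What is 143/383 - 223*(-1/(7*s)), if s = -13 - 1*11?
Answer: -61385/64344 ≈ -0.95401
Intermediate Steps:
s = -24 (s = -13 - 11 = -24)
143/383 - 223*(-1/(7*s)) = 143/383 - 223/((-24*(-7))) = 143*(1/383) - 223/168 = 143/383 - 223*1/168 = 143/383 - 223/168 = -61385/64344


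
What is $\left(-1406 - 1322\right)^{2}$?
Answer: $7441984$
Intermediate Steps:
$\left(-1406 - 1322\right)^{2} = \left(-2728\right)^{2} = 7441984$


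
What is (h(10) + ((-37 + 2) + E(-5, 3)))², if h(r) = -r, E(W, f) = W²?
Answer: 400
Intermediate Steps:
(h(10) + ((-37 + 2) + E(-5, 3)))² = (-1*10 + ((-37 + 2) + (-5)²))² = (-10 + (-35 + 25))² = (-10 - 10)² = (-20)² = 400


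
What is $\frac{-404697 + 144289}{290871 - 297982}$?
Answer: $\frac{260408}{7111} \approx 36.62$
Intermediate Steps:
$\frac{-404697 + 144289}{290871 - 297982} = - \frac{260408}{-7111} = \left(-260408\right) \left(- \frac{1}{7111}\right) = \frac{260408}{7111}$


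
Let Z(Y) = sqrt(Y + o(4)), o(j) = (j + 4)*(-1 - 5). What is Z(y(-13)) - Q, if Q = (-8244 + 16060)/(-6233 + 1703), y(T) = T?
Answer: 3908/2265 + I*sqrt(61) ≈ 1.7254 + 7.8102*I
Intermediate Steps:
o(j) = -24 - 6*j (o(j) = (4 + j)*(-6) = -24 - 6*j)
Q = -3908/2265 (Q = 7816/(-4530) = 7816*(-1/4530) = -3908/2265 ≈ -1.7254)
Z(Y) = sqrt(-48 + Y) (Z(Y) = sqrt(Y + (-24 - 6*4)) = sqrt(Y + (-24 - 24)) = sqrt(Y - 48) = sqrt(-48 + Y))
Z(y(-13)) - Q = sqrt(-48 - 13) - 1*(-3908/2265) = sqrt(-61) + 3908/2265 = I*sqrt(61) + 3908/2265 = 3908/2265 + I*sqrt(61)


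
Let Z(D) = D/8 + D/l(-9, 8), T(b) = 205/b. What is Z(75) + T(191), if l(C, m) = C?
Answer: 9695/4584 ≈ 2.1150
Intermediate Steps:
Z(D) = D/72 (Z(D) = D/8 + D/(-9) = D*(1/8) + D*(-1/9) = D/8 - D/9 = D/72)
Z(75) + T(191) = (1/72)*75 + 205/191 = 25/24 + 205*(1/191) = 25/24 + 205/191 = 9695/4584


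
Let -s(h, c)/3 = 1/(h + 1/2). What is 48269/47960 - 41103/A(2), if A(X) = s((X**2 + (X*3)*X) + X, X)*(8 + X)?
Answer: 243136639/9592 ≈ 25348.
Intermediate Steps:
s(h, c) = -3/(1/2 + h) (s(h, c) = -3/(h + 1/2) = -3/(1/2 + h))
A(X) = -6*(8 + X)/(1 + 2*X + 8*X**2) (A(X) = (-6/(1 + 2*((X**2 + (X*3)*X) + X)))*(8 + X) = (-6/(1 + 2*((X**2 + (3*X)*X) + X)))*(8 + X) = (-6/(1 + 2*((X**2 + 3*X**2) + X)))*(8 + X) = (-6/(1 + 2*(4*X**2 + X)))*(8 + X) = (-6/(1 + 2*(X + 4*X**2)))*(8 + X) = (-6/(1 + (2*X + 8*X**2)))*(8 + X) = (-6/(1 + 2*X + 8*X**2))*(8 + X) = -6*(8 + X)/(1 + 2*X + 8*X**2))
48269/47960 - 41103/A(2) = 48269/47960 - 41103*(1 + 2*2*(1 + 4*2))/(6*(-8 - 1*2)) = 48269*(1/47960) - 41103*(1 + 2*2*(1 + 8))/(6*(-8 - 2)) = 48269/47960 - 41103/(6*(-10)/(1 + 2*2*9)) = 48269/47960 - 41103/(6*(-10)/(1 + 36)) = 48269/47960 - 41103/(6*(-10)/37) = 48269/47960 - 41103/(6*(1/37)*(-10)) = 48269/47960 - 41103/(-60/37) = 48269/47960 - 41103*(-37/60) = 48269/47960 + 506937/20 = 243136639/9592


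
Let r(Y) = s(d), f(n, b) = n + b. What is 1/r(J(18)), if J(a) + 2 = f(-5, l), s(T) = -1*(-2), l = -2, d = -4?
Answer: 1/2 ≈ 0.50000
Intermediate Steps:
s(T) = 2
f(n, b) = b + n
J(a) = -9 (J(a) = -2 + (-2 - 5) = -2 - 7 = -9)
r(Y) = 2
1/r(J(18)) = 1/2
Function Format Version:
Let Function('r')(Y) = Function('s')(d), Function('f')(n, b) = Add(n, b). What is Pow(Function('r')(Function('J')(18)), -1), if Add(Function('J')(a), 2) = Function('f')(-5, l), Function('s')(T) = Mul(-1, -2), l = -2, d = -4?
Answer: Rational(1, 2) ≈ 0.50000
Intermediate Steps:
Function('s')(T) = 2
Function('f')(n, b) = Add(b, n)
Function('J')(a) = -9 (Function('J')(a) = Add(-2, Add(-2, -5)) = Add(-2, -7) = -9)
Function('r')(Y) = 2
Pow(Function('r')(Function('J')(18)), -1) = Pow(2, -1) = Rational(1, 2)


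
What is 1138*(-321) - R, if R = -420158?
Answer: 54860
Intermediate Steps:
1138*(-321) - R = 1138*(-321) - 1*(-420158) = -365298 + 420158 = 54860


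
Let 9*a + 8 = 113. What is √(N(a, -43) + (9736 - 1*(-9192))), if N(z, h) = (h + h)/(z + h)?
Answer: √41818015/47 ≈ 137.59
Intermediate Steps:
a = 35/3 (a = -8/9 + (⅑)*113 = -8/9 + 113/9 = 35/3 ≈ 11.667)
N(z, h) = 2*h/(h + z) (N(z, h) = (2*h)/(h + z) = 2*h/(h + z))
√(N(a, -43) + (9736 - 1*(-9192))) = √(2*(-43)/(-43 + 35/3) + (9736 - 1*(-9192))) = √(2*(-43)/(-94/3) + (9736 + 9192)) = √(2*(-43)*(-3/94) + 18928) = √(129/47 + 18928) = √(889745/47) = √41818015/47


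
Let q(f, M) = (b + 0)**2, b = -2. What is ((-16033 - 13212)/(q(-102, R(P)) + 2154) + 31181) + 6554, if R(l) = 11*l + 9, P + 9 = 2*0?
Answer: 81402885/2158 ≈ 37721.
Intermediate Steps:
P = -9 (P = -9 + 2*0 = -9 + 0 = -9)
R(l) = 9 + 11*l
q(f, M) = 4 (q(f, M) = (-2 + 0)**2 = (-2)**2 = 4)
((-16033 - 13212)/(q(-102, R(P)) + 2154) + 31181) + 6554 = ((-16033 - 13212)/(4 + 2154) + 31181) + 6554 = (-29245/2158 + 31181) + 6554 = 67259353/2158 + 6554 = 81402885/2158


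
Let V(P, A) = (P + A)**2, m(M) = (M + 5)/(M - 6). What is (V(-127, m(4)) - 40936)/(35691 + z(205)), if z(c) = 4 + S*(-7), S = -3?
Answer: -94575/142864 ≈ -0.66199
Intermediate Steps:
m(M) = (5 + M)/(-6 + M)
V(P, A) = (A + P)**2
z(c) = 25 (z(c) = 4 - 3*(-7) = 4 + 21 = 25)
(V(-127, m(4)) - 40936)/(35691 + z(205)) = (((5 + 4)/(-6 + 4) - 127)**2 - 40936)/(35691 + 25) = ((9/(-2) - 127)**2 - 40936)/35716 = ((-1/2*9 - 127)**2 - 40936)*(1/35716) = ((-9/2 - 127)**2 - 40936)*(1/35716) = ((-263/2)**2 - 40936)*(1/35716) = (69169/4 - 40936)*(1/35716) = -94575/4*1/35716 = -94575/142864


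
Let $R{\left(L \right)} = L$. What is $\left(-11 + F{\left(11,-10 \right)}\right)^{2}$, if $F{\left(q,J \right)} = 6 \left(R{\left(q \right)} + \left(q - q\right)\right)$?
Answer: $3025$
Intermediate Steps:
$F{\left(q,J \right)} = 6 q$ ($F{\left(q,J \right)} = 6 \left(q + \left(q - q\right)\right) = 6 \left(q + 0\right) = 6 q$)
$\left(-11 + F{\left(11,-10 \right)}\right)^{2} = \left(-11 + 6 \cdot 11\right)^{2} = \left(-11 + 66\right)^{2} = 55^{2} = 3025$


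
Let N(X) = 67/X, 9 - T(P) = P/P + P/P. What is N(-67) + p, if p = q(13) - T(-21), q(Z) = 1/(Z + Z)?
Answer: -207/26 ≈ -7.9615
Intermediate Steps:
q(Z) = 1/(2*Z)
T(P) = 7 (T(P) = 9 - (P/P + P/P) = 9 - (1 + 1) = 9 - 1*2 = 9 - 2 = 7)
p = -181/26 (p = (½)/13 - 1*7 = (½)*(1/13) - 7 = 1/26 - 7 = -181/26 ≈ -6.9615)
N(-67) + p = 67/(-67) - 181/26 = 67*(-1/67) - 181/26 = -1 - 181/26 = -207/26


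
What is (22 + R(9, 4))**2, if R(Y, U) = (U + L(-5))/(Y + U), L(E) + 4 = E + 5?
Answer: 484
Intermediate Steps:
L(E) = 1 + E (L(E) = -4 + (E + 5) = -4 + (5 + E) = 1 + E)
R(Y, U) = (-4 + U)/(U + Y) (R(Y, U) = (U + (1 - 5))/(Y + U) = (U - 4)/(U + Y) = (-4 + U)/(U + Y))
(22 + R(9, 4))**2 = (22 + (-4 + 4)/(4 + 9))**2 = (22 + 0/13)**2 = (22 + (1/13)*0)**2 = (22 + 0)**2 = 22**2 = 484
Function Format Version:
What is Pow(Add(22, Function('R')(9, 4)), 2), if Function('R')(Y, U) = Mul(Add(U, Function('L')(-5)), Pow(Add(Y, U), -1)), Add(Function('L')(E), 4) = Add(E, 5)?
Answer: 484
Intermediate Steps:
Function('L')(E) = Add(1, E) (Function('L')(E) = Add(-4, Add(E, 5)) = Add(-4, Add(5, E)) = Add(1, E))
Function('R')(Y, U) = Mul(Pow(Add(U, Y), -1), Add(-4, U)) (Function('R')(Y, U) = Mul(Add(U, Add(1, -5)), Pow(Add(Y, U), -1)) = Mul(Add(U, -4), Pow(Add(U, Y), -1)) = Mul(Add(-4, U), Pow(Add(U, Y), -1)) = Mul(Pow(Add(U, Y), -1), Add(-4, U)))
Pow(Add(22, Function('R')(9, 4)), 2) = Pow(Add(22, Mul(Pow(Add(4, 9), -1), Add(-4, 4))), 2) = Pow(Add(22, Mul(Pow(13, -1), 0)), 2) = Pow(Add(22, Mul(Rational(1, 13), 0)), 2) = Pow(Add(22, 0), 2) = Pow(22, 2) = 484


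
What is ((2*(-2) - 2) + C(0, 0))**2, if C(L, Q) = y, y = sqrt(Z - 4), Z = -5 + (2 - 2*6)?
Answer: (6 - I*sqrt(19))**2 ≈ 17.0 - 52.307*I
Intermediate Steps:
Z = -15 (Z = -5 + (2 - 12) = -5 - 10 = -15)
y = I*sqrt(19) (y = sqrt(-15 - 4) = sqrt(-19) = I*sqrt(19) ≈ 4.3589*I)
C(L, Q) = I*sqrt(19)
((2*(-2) - 2) + C(0, 0))**2 = ((2*(-2) - 2) + I*sqrt(19))**2 = ((-4 - 2) + I*sqrt(19))**2 = (-6 + I*sqrt(19))**2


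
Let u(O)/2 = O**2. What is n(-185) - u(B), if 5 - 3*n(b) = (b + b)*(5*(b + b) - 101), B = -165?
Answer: -885215/3 ≈ -2.9507e+5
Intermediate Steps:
n(b) = 5/3 - 2*b*(-101 + 10*b)/3 (n(b) = 5/3 - (b + b)*(5*(b + b) - 101)/3 = 5/3 - 2*b*(5*(2*b) - 101)/3 = 5/3 - 2*b*(10*b - 101)/3 = 5/3 - 2*b*(-101 + 10*b)/3)
u(O) = 2*O**2
n(-185) - u(B) = (5/3 - 20/3*(-185)**2 + (202/3)*(-185)) - 2*(-165)**2 = (5/3 - 20/3*34225 - 37370/3) - 2*27225 = (5/3 - 684500/3 - 37370/3) - 1*54450 = -721865/3 - 54450 = -885215/3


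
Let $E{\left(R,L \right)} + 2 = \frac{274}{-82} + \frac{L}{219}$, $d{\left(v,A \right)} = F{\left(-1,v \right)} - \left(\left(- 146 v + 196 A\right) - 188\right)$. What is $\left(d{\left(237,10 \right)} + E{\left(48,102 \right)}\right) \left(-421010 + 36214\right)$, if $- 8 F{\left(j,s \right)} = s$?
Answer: $- \frac{75540787591565}{5986} \approx -1.262 \cdot 10^{10}$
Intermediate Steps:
$F{\left(j,s \right)} = - \frac{s}{8}$
$d{\left(v,A \right)} = 188 - 196 A + \frac{1167 v}{8}$ ($d{\left(v,A \right)} = - \frac{v}{8} - \left(\left(- 146 v + 196 A\right) - 188\right) = - \frac{v}{8} - \left(-188 - 146 v + 196 A\right) = - \frac{v}{8} + \left(188 - 196 A + 146 v\right) = 188 - 196 A + \frac{1167 v}{8}$)
$E{\left(R,L \right)} = - \frac{219}{41} + \frac{L}{219}$ ($E{\left(R,L \right)} = -2 + \left(\frac{274}{-82} + \frac{L}{219}\right) = -2 + \left(274 \left(- \frac{1}{82}\right) + L \frac{1}{219}\right) = -2 + \left(- \frac{137}{41} + \frac{L}{219}\right) = - \frac{219}{41} + \frac{L}{219}$)
$\left(d{\left(237,10 \right)} + E{\left(48,102 \right)}\right) \left(-421010 + 36214\right) = \left(\left(188 - 1960 + \frac{1167}{8} \cdot 237\right) + \left(- \frac{219}{41} + \frac{1}{219} \cdot 102\right)\right) \left(-421010 + 36214\right) = \left(\left(188 - 1960 + \frac{276579}{8}\right) + \left(- \frac{219}{41} + \frac{34}{73}\right)\right) \left(-384796\right) = \left(\frac{262403}{8} - \frac{14593}{2993}\right) \left(-384796\right) = \frac{785255435}{23944} \left(-384796\right) = - \frac{75540787591565}{5986}$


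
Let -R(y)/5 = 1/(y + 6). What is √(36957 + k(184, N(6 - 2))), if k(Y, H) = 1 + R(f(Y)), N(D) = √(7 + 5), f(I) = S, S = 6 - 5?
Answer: √1810907/7 ≈ 192.24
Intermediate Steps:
S = 1
f(I) = 1
N(D) = 2*√3 (N(D) = √12 = 2*√3)
R(y) = -5/(6 + y) (R(y) = -5/(y + 6) = -5/(6 + y))
k(Y, H) = 2/7 (k(Y, H) = 1 - 5/(6 + 1) = 1 - 5/7 = 2/7)
√(36957 + k(184, N(6 - 2))) = √(36957 + 2/7) = √(258701/7) = √1810907/7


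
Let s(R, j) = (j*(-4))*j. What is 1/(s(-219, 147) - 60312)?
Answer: -1/146748 ≈ -6.8144e-6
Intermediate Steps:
s(R, j) = -4*j² (s(R, j) = (-4*j)*j = -4*j²)
1/(s(-219, 147) - 60312) = 1/(-4*147² - 60312) = 1/(-4*21609 - 60312) = 1/(-86436 - 60312) = 1/(-146748) = -1/146748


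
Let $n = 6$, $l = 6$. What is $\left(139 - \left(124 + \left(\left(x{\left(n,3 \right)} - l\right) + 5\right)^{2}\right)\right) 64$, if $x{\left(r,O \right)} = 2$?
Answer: $896$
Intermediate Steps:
$\left(139 - \left(124 + \left(\left(x{\left(n,3 \right)} - l\right) + 5\right)^{2}\right)\right) 64 = \left(139 - \left(124 + \left(\left(2 - 6\right) + 5\right)^{2}\right)\right) 64 = \left(139 - \left(124 + \left(-4 + 5\right)^{2}\right)\right) 64 = \left(139 - 125\right) 64 = 14 \cdot 64 = 896$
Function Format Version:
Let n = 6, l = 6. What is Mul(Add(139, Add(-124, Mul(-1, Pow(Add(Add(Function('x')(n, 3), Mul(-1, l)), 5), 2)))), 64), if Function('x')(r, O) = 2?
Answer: 896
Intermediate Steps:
Mul(Add(139, Add(-124, Mul(-1, Pow(Add(Add(Function('x')(n, 3), Mul(-1, l)), 5), 2)))), 64) = Mul(Add(139, Add(-124, Mul(-1, Pow(Add(Add(2, Mul(-1, 6)), 5), 2)))), 64) = Mul(Add(139, Add(-124, Mul(-1, Pow(Add(Add(2, -6), 5), 2)))), 64) = Mul(Add(139, Add(-124, Mul(-1, Pow(Add(-4, 5), 2)))), 64) = Mul(Add(139, Add(-124, Mul(-1, Pow(1, 2)))), 64) = Mul(Add(139, Add(-124, Mul(-1, 1))), 64) = Mul(Add(139, Add(-124, -1)), 64) = Mul(Add(139, -125), 64) = Mul(14, 64) = 896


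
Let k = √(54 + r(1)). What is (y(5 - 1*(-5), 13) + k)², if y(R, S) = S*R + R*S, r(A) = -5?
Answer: 71289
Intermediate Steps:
y(R, S) = 2*R*S (y(R, S) = R*S + R*S = 2*R*S)
k = 7 (k = √(54 - 5) = √49 = 7)
(y(5 - 1*(-5), 13) + k)² = (2*(5 - 1*(-5))*13 + 7)² = (2*(5 + 5)*13 + 7)² = (2*10*13 + 7)² = (260 + 7)² = 267² = 71289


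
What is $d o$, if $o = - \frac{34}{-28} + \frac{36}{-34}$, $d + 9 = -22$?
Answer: $- \frac{1147}{238} \approx -4.8193$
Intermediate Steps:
$d = -31$ ($d = -9 - 22 = -31$)
$o = \frac{37}{238}$ ($o = \left(-34\right) \left(- \frac{1}{28}\right) + 36 \left(- \frac{1}{34}\right) = \frac{17}{14} - \frac{18}{17} = \frac{37}{238} \approx 0.15546$)
$d o = \left(-31\right) \frac{37}{238} = - \frac{1147}{238}$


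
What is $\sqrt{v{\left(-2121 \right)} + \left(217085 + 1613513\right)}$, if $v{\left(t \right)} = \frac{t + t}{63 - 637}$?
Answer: $\frac{\sqrt{3077247661}}{41} \approx 1353.0$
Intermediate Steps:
$v{\left(t \right)} = - \frac{t}{287}$ ($v{\left(t \right)} = \frac{2 t}{-574} = 2 t \left(- \frac{1}{574}\right) = - \frac{t}{287}$)
$\sqrt{v{\left(-2121 \right)} + \left(217085 + 1613513\right)} = \sqrt{\left(- \frac{1}{287}\right) \left(-2121\right) + \left(217085 + 1613513\right)} = \sqrt{\frac{303}{41} + 1830598} = \sqrt{\frac{75054821}{41}} = \frac{\sqrt{3077247661}}{41}$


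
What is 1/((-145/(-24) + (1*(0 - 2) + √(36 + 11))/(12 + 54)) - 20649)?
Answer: -1438733736/29699764162249 - 1056*√47/29699764162249 ≈ -4.8443e-5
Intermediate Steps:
1/((-145/(-24) + (1*(0 - 2) + √(36 + 11))/(12 + 54)) - 20649) = 1/((-145*(-1/24) + (1*(-2) + √47)/66) - 20649) = 1/((145/24 + (-2 + √47)*(1/66)) - 20649) = 1/((145/24 + (-1/33 + √47/66)) - 20649) = 1/((529/88 + √47/66) - 20649) = 1/(-1816583/88 + √47/66)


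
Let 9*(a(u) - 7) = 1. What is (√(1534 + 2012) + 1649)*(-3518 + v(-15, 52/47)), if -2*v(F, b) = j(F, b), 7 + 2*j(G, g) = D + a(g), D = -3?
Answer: -104399839/18 - 63311*√394/6 ≈ -6.0094e+6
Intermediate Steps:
a(u) = 64/9 (a(u) = 7 + (⅑)*1 = 7 + ⅑ = 64/9)
j(G, g) = -13/9 (j(G, g) = -7/2 + (-3 + 64/9)/2 = -7/2 + (½)*(37/9) = -7/2 + 37/18 = -13/9)
v(F, b) = 13/18 (v(F, b) = -½*(-13/9) = 13/18)
(√(1534 + 2012) + 1649)*(-3518 + v(-15, 52/47)) = (√(1534 + 2012) + 1649)*(-3518 + 13/18) = (√3546 + 1649)*(-63311/18) = (3*√394 + 1649)*(-63311/18) = (1649 + 3*√394)*(-63311/18) = -104399839/18 - 63311*√394/6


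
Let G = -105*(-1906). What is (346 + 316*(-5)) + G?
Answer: 198896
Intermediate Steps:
G = 200130
(346 + 316*(-5)) + G = (346 + 316*(-5)) + 200130 = (346 - 1580) + 200130 = -1234 + 200130 = 198896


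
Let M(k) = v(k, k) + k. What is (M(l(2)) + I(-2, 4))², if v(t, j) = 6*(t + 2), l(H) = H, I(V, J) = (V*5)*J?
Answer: 196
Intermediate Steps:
I(V, J) = 5*J*V (I(V, J) = (5*V)*J = 5*J*V)
v(t, j) = 12 + 6*t (v(t, j) = 6*(2 + t) = 12 + 6*t)
M(k) = 12 + 7*k (M(k) = (12 + 6*k) + k = 12 + 7*k)
(M(l(2)) + I(-2, 4))² = ((12 + 7*2) + 5*4*(-2))² = ((12 + 14) - 40)² = (26 - 40)² = (-14)² = 196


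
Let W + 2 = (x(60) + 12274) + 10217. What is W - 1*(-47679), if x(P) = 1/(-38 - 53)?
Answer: 6385287/91 ≈ 70168.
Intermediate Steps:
x(P) = -1/91 (x(P) = 1/(-91) = -1/91)
W = 2046498/91 (W = -2 + ((-1/91 + 12274) + 10217) = -2 + (1116933/91 + 10217) = -2 + 2046680/91 = 2046498/91 ≈ 22489.)
W - 1*(-47679) = 2046498/91 - 1*(-47679) = 2046498/91 + 47679 = 6385287/91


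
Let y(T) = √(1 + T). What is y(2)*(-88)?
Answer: -88*√3 ≈ -152.42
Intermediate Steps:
y(2)*(-88) = √(1 + 2)*(-88) = √3*(-88) = -88*√3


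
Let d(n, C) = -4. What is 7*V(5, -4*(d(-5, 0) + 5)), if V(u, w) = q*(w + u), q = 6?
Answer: 42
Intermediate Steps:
V(u, w) = 6*u + 6*w (V(u, w) = 6*(w + u) = 6*(u + w) = 6*u + 6*w)
7*V(5, -4*(d(-5, 0) + 5)) = 7*(6*5 + 6*(-4*(-4 + 5))) = 7*(30 + 6*(-4*1)) = 7*(30 + 6*(-4)) = 7*(30 - 24) = 7*6 = 42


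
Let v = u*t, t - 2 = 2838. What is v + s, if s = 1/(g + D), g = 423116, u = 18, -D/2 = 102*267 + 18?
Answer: 18843445441/368612 ≈ 51120.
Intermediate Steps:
D = -54504 (D = -2*(102*267 + 18) = -2*(27234 + 18) = -2*27252 = -54504)
t = 2840 (t = 2 + 2838 = 2840)
v = 51120 (v = 18*2840 = 51120)
s = 1/368612 (s = 1/(423116 - 54504) = 1/368612 ≈ 2.7129e-6)
v + s = 51120 + 1/368612 = 18843445441/368612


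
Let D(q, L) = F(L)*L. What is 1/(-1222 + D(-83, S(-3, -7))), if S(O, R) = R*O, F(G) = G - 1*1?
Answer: -1/802 ≈ -0.0012469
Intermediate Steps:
F(G) = -1 + G (F(G) = G - 1 = -1 + G)
S(O, R) = O*R
D(q, L) = L*(-1 + L) (D(q, L) = (-1 + L)*L = L*(-1 + L))
1/(-1222 + D(-83, S(-3, -7))) = 1/(-1222 + (-3*(-7))*(-1 - 3*(-7))) = 1/(-1222 + 21*(-1 + 21)) = 1/(-1222 + 21*20) = 1/(-1222 + 420) = 1/(-802) = -1/802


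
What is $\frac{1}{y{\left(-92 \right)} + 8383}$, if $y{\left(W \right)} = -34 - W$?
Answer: $\frac{1}{8441} \approx 0.00011847$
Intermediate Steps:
$\frac{1}{y{\left(-92 \right)} + 8383} = \frac{1}{\left(-34 - -92\right) + 8383} = \frac{1}{\left(-34 + 92\right) + 8383} = \frac{1}{58 + 8383} = \frac{1}{8441}$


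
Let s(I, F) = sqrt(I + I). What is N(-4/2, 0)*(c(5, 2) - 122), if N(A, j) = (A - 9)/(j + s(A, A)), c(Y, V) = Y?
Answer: -1287*I/2 ≈ -643.5*I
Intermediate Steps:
s(I, F) = sqrt(2)*sqrt(I) (s(I, F) = sqrt(2*I) = sqrt(2)*sqrt(I))
N(A, j) = (-9 + A)/(j + sqrt(2)*sqrt(A)) (N(A, j) = (A - 9)/(j + sqrt(2)*sqrt(A)) = (-9 + A)/(j + sqrt(2)*sqrt(A)))
N(-4/2, 0)*(c(5, 2) - 122) = ((-9 - 4/2)/(0 + sqrt(2)*sqrt(-4/2)))*(5 - 122) = ((-9 - 4*1/2)/(0 + sqrt(2)*sqrt(-4*1/2)))*(-117) = ((-9 - 2)/(0 + sqrt(2)*sqrt(-2)))*(-117) = (-11/(0 + sqrt(2)*(I*sqrt(2))))*(-117) = (-11/(0 + 2*I))*(-117) = (-11/(2*I))*(-117) = (-I/2*(-11))*(-117) = (11*I/2)*(-117) = -1287*I/2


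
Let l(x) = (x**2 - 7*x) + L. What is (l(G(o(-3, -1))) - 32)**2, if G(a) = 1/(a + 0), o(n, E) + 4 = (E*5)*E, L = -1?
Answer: 1521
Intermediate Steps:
o(n, E) = -4 + 5*E**2 (o(n, E) = -4 + (E*5)*E = -4 + (5*E)*E = -4 + 5*E**2)
G(a) = 1/a
l(x) = -1 + x**2 - 7*x (l(x) = (x**2 - 7*x) - 1 = -1 + x**2 - 7*x)
(l(G(o(-3, -1))) - 32)**2 = ((-1 + (1/(-4 + 5*(-1)**2))**2 - 7/(-4 + 5*(-1)**2)) - 32)**2 = ((-1 + (1/(-4 + 5*1))**2 - 7/(-4 + 5*1)) - 32)**2 = ((-1 + (1/(-4 + 5))**2 - 7/(-4 + 5)) - 32)**2 = ((-1 + (1/1)**2 - 7/1) - 32)**2 = ((-1 + 1**2 - 7*1) - 32)**2 = ((-1 + 1 - 7) - 32)**2 = (-7 - 32)**2 = (-39)**2 = 1521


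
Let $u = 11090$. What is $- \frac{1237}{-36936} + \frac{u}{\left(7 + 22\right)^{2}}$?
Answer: $\frac{410660557}{31063176} \approx 13.22$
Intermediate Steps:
$- \frac{1237}{-36936} + \frac{u}{\left(7 + 22\right)^{2}} = - \frac{1237}{-36936} + \frac{11090}{\left(7 + 22\right)^{2}} = \left(-1237\right) \left(- \frac{1}{36936}\right) + \frac{11090}{29^{2}} = \frac{1237}{36936} + \frac{11090}{841} = \frac{410660557}{31063176}$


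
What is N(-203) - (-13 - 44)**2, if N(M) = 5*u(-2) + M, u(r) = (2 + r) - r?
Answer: -3442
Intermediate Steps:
u(r) = 2
N(M) = 10 + M (N(M) = 5*2 + M = 10 + M)
N(-203) - (-13 - 44)**2 = (10 - 203) - (-13 - 44)**2 = -193 - 1*(-57)**2 = -193 - 1*3249 = -193 - 3249 = -3442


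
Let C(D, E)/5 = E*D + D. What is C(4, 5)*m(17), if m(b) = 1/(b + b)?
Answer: 60/17 ≈ 3.5294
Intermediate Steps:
m(b) = 1/(2*b)
C(D, E) = 5*D + 5*D*E (C(D, E) = 5*(E*D + D) = 5*(D*E + D) = 5*(D + D*E) = 5*D + 5*D*E)
C(4, 5)*m(17) = (5*4*(1 + 5))*((1/2)/17) = (5*4*6)*((1/2)*(1/17)) = 120*(1/34) = 60/17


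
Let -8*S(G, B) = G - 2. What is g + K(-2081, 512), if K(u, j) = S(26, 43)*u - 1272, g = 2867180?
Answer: 2872151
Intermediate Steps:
S(G, B) = ¼ - G/8 (S(G, B) = -(G - 2)/8 = -(-2 + G)/8 = ¼ - G/8)
K(u, j) = -1272 - 3*u (K(u, j) = (¼ - ⅛*26)*u - 1272 = (¼ - 13/4)*u - 1272 = -3*u - 1272 = -1272 - 3*u)
g + K(-2081, 512) = 2867180 + (-1272 - 3*(-2081)) = 2867180 + (-1272 + 6243) = 2867180 + 4971 = 2872151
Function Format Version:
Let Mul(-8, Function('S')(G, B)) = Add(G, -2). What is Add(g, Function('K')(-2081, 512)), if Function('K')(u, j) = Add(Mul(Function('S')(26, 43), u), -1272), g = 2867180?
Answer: 2872151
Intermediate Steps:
Function('S')(G, B) = Add(Rational(1, 4), Mul(Rational(-1, 8), G)) (Function('S')(G, B) = Mul(Rational(-1, 8), Add(G, -2)) = Mul(Rational(-1, 8), Add(-2, G)) = Add(Rational(1, 4), Mul(Rational(-1, 8), G)))
Function('K')(u, j) = Add(-1272, Mul(-3, u)) (Function('K')(u, j) = Add(Mul(Add(Rational(1, 4), Mul(Rational(-1, 8), 26)), u), -1272) = Add(Mul(Add(Rational(1, 4), Rational(-13, 4)), u), -1272) = Add(Mul(-3, u), -1272) = Add(-1272, Mul(-3, u)))
Add(g, Function('K')(-2081, 512)) = Add(2867180, Add(-1272, Mul(-3, -2081))) = Add(2867180, Add(-1272, 6243)) = Add(2867180, 4971) = 2872151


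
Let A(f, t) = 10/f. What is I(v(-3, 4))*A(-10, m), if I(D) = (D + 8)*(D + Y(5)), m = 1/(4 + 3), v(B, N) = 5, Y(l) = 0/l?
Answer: -65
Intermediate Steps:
Y(l) = 0
m = ⅐ (m = 1/7 = ⅐ ≈ 0.14286)
I(D) = D*(8 + D) (I(D) = (D + 8)*(D + 0) = (8 + D)*D = D*(8 + D))
I(v(-3, 4))*A(-10, m) = (5*(8 + 5))*(10/(-10)) = (5*13)*(10*(-⅒)) = 65*(-1) = -65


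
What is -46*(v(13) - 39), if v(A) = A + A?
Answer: 598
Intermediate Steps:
v(A) = 2*A
-46*(v(13) - 39) = -46*(2*13 - 39) = -46*(26 - 39) = -46*(-13) = 598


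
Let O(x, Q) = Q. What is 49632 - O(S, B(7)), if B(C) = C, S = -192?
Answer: 49625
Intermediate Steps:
49632 - O(S, B(7)) = 49632 - 1*7 = 49632 - 7 = 49625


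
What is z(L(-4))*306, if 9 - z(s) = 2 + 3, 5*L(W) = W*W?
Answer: 1224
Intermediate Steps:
L(W) = W²/5 (L(W) = (W*W)/5 = W²/5)
z(s) = 4 (z(s) = 9 - (2 + 3) = 9 - 1*5 = 9 - 5 = 4)
z(L(-4))*306 = 4*306 = 1224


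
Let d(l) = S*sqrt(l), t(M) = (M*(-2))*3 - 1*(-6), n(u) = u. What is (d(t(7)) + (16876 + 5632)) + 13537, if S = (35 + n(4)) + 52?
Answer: 36045 + 546*I ≈ 36045.0 + 546.0*I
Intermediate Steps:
S = 91 (S = (35 + 4) + 52 = 39 + 52 = 91)
t(M) = 6 - 6*M (t(M) = -2*M*3 + 6 = -6*M + 6 = 6 - 6*M)
d(l) = 91*sqrt(l)
(d(t(7)) + (16876 + 5632)) + 13537 = (91*sqrt(6 - 6*7) + (16876 + 5632)) + 13537 = (91*sqrt(6 - 42) + 22508) + 13537 = (91*sqrt(-36) + 22508) + 13537 = (91*(6*I) + 22508) + 13537 = (546*I + 22508) + 13537 = (22508 + 546*I) + 13537 = 36045 + 546*I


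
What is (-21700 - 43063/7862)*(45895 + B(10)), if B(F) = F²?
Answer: -7848976055685/7862 ≈ -9.9834e+8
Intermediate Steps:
(-21700 - 43063/7862)*(45895 + B(10)) = (-21700 - 43063/7862)*(45895 + 10²) = (-21700 - 43063*1/7862)*(45895 + 100) = (-21700 - 43063/7862)*45995 = -170648463/7862*45995 = -7848976055685/7862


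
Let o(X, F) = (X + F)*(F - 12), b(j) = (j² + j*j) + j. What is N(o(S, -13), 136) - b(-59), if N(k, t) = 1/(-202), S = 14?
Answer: -1394407/202 ≈ -6903.0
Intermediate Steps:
b(j) = j + 2*j² (b(j) = (j² + j²) + j = 2*j² + j = j + 2*j²)
o(X, F) = (-12 + F)*(F + X) (o(X, F) = (F + X)*(-12 + F) = (-12 + F)*(F + X))
N(k, t) = -1/202
N(o(S, -13), 136) - b(-59) = -1/202 - (-59)*(1 + 2*(-59)) = -1/202 - (-59)*(1 - 118) = -1/202 - (-59)*(-117) = -1/202 - 1*6903 = -1/202 - 6903 = -1394407/202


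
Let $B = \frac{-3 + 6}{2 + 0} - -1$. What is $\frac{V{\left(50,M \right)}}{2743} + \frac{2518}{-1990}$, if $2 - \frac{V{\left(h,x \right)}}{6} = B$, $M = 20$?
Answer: $- \frac{3456422}{2729285} \approx -1.2664$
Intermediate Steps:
$B = \frac{5}{2}$ ($B = \frac{3}{2} + 1 = \frac{5}{2} \approx 2.5$)
$V{\left(h,x \right)} = -3$ ($V{\left(h,x \right)} = 12 - 15 = -3$)
$\frac{V{\left(50,M \right)}}{2743} + \frac{2518}{-1990} = - \frac{3}{2743} + \frac{2518}{-1990} = \left(-3\right) \frac{1}{2743} + 2518 \left(- \frac{1}{1990}\right) = - \frac{3}{2743} - \frac{1259}{995} = - \frac{3456422}{2729285}$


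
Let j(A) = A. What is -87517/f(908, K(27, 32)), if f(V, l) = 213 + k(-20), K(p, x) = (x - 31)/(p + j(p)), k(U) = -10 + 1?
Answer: -87517/204 ≈ -429.00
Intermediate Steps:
k(U) = -9
K(p, x) = (-31 + x)/(2*p) (K(p, x) = (x - 31)/(p + p) = (-31 + x)/((2*p)) = (-31 + x)*(1/(2*p)) = (-31 + x)/(2*p))
f(V, l) = 204 (f(V, l) = 213 - 9 = 204)
-87517/f(908, K(27, 32)) = -87517/204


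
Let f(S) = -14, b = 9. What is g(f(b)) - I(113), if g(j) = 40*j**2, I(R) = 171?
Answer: 7669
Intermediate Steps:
g(f(b)) - I(113) = 40*(-14)**2 - 1*171 = 40*196 - 171 = 7840 - 171 = 7669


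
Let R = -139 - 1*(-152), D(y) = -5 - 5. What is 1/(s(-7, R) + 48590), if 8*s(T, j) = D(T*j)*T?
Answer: 4/194395 ≈ 2.0577e-5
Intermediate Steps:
D(y) = -10
R = 13 (R = -139 + 152 = 13)
s(T, j) = -5*T/4 (s(T, j) = (-10*T)/8 = -5*T/4)
1/(s(-7, R) + 48590) = 1/(-5/4*(-7) + 48590) = 1/(35/4 + 48590) = 1/(194395/4) = 4/194395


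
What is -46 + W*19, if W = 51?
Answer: 923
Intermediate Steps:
-46 + W*19 = -46 + 51*19 = -46 + 969 = 923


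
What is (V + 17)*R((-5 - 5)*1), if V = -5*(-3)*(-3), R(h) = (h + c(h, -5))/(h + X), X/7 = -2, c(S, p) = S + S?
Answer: -35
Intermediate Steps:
c(S, p) = 2*S
X = -14 (X = 7*(-2) = -14)
R(h) = 3*h/(-14 + h) (R(h) = (h + 2*h)/(h - 14) = (3*h)/(-14 + h) = 3*h/(-14 + h))
V = -45 (V = 15*(-3) = -45)
(V + 17)*R((-5 - 5)*1) = (-45 + 17)*(3*((-5 - 5)*1)/(-14 + (-5 - 5)*1)) = -84*(-10*1)/(-14 - 10*1) = -84*(-10)/(-14 - 10) = -84*(-10)/(-24) = -84*(-10)*(-1)/24 = -28*5/4 = -35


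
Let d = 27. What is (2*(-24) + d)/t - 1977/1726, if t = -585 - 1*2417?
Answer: -1474677/1295363 ≈ -1.1384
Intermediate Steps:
t = -3002 (t = -585 - 2417 = -3002)
(2*(-24) + d)/t - 1977/1726 = (2*(-24) + 27)/(-3002) - 1977/1726 = (-48 + 27)*(-1/3002) - 1977*1/1726 = -21*(-1/3002) - 1977/1726 = 21/3002 - 1977/1726 = -1474677/1295363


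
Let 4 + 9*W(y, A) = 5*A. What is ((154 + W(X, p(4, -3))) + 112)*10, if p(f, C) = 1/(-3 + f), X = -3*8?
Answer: 23950/9 ≈ 2661.1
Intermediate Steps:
X = -24
W(y, A) = -4/9 + 5*A/9 (W(y, A) = -4/9 + (5*A)/9 = -4/9 + 5*A/9)
((154 + W(X, p(4, -3))) + 112)*10 = ((154 + (-4/9 + 5/(9*(-3 + 4)))) + 112)*10 = ((154 + (-4/9 + (5/9)/1)) + 112)*10 = ((154 + (-4/9 + (5/9)*1)) + 112)*10 = ((154 + (-4/9 + 5/9)) + 112)*10 = ((154 + 1/9) + 112)*10 = (1387/9 + 112)*10 = (2395/9)*10 = 23950/9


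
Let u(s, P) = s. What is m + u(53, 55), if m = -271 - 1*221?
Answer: -439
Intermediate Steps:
m = -492 (m = -271 - 221 = -492)
m + u(53, 55) = -492 + 53 = -439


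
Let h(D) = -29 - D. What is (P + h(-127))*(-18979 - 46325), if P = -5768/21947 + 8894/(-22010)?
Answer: -1535202014908824/241526735 ≈ -6.3562e+6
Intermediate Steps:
P = -161075149/241526735 (P = -5768*1/21947 + 8894*(-1/22010) = -5768/21947 - 4447/11005 = -161075149/241526735 ≈ -0.66690)
(P + h(-127))*(-18979 - 46325) = (-161075149/241526735 + (-29 - 1*(-127)))*(-18979 - 46325) = (-161075149/241526735 + (-29 + 127))*(-65304) = (-161075149/241526735 + 98)*(-65304) = (23508544881/241526735)*(-65304) = -1535202014908824/241526735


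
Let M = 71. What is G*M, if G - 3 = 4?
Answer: 497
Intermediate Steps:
G = 7 (G = 3 + 4 = 7)
G*M = 7*71 = 497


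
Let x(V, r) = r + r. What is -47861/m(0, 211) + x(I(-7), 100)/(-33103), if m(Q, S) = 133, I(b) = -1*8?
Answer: -1701793/4729 ≈ -359.86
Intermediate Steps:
I(b) = -8
x(V, r) = 2*r
-47861/m(0, 211) + x(I(-7), 100)/(-33103) = -47861/133 + (2*100)/(-33103) = -47861*1/133 + 200*(-1/33103) = -2519/7 - 200/33103 = -1701793/4729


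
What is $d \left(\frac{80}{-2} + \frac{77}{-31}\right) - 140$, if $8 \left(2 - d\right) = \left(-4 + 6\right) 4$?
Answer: $- \frac{5657}{31} \approx -182.48$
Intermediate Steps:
$d = 1$ ($d = 2 - \frac{\left(-4 + 6\right) 4}{8} = 2 - \frac{2 \cdot 4}{8} = 2 - 1 = 1$)
$d \left(\frac{80}{-2} + \frac{77}{-31}\right) - 140 = 1 \left(\frac{80}{-2} + \frac{77}{-31}\right) - 140 = 1 \left(80 \left(- \frac{1}{2}\right) + 77 \left(- \frac{1}{31}\right)\right) - 140 = 1 \left(-40 - \frac{77}{31}\right) - 140 = 1 \left(- \frac{1317}{31}\right) - 140 = - \frac{1317}{31} - 140 = - \frac{5657}{31}$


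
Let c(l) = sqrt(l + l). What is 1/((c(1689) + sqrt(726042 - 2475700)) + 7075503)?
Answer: 1/(7075503 + sqrt(3378) + I*sqrt(1749658)) ≈ 1.4133e-7 - 2.6e-11*I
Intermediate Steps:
c(l) = sqrt(2)*sqrt(l) (c(l) = sqrt(2*l) = sqrt(2)*sqrt(l))
1/((c(1689) + sqrt(726042 - 2475700)) + 7075503) = 1/((sqrt(2)*sqrt(1689) + sqrt(726042 - 2475700)) + 7075503) = 1/((sqrt(3378) + sqrt(-1749658)) + 7075503) = 1/((sqrt(3378) + I*sqrt(1749658)) + 7075503) = 1/(7075503 + sqrt(3378) + I*sqrt(1749658))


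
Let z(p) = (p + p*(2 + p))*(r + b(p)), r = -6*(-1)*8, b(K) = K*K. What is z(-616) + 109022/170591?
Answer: 24446329407690334/170591 ≈ 1.4330e+11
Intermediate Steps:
b(K) = K²
r = 48 (r = 6*8 = 48)
z(p) = (48 + p²)*(p + p*(2 + p)) (z(p) = (p + p*(2 + p))*(48 + p²) = (48 + p²)*(p + p*(2 + p)))
z(-616) + 109022/170591 = -616*(144 + (-616)³ + 3*(-616)² + 48*(-616)) + 109022/170591 = -616*(144 - 233744896 + 3*379456 - 29568) + 109022*(1/170591) = -616*(144 - 233744896 + 1138368 - 29568) + 109022/170591 = -616*(-232635952) + 109022/170591 = 143303746432 + 109022/170591 = 24446329407690334/170591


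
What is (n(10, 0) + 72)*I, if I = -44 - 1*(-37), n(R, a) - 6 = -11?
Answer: -469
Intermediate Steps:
n(R, a) = -5 (n(R, a) = 6 - 11 = -5)
I = -7 (I = -44 + 37 = -7)
(n(10, 0) + 72)*I = (-5 + 72)*(-7) = 67*(-7) = -469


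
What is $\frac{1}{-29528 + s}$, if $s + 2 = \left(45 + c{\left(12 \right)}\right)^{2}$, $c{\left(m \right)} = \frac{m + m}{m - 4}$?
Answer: $- \frac{1}{27226} \approx -3.673 \cdot 10^{-5}$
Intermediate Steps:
$c{\left(m \right)} = \frac{2 m}{-4 + m}$
$s = 2302$ ($s = -2 + \left(45 + 2 \cdot 12 \frac{1}{-4 + 12}\right)^{2} = -2 + \left(45 + 2 \cdot 12 \cdot \frac{1}{8}\right)^{2} = -2 + \left(45 + 3\right)^{2} = -2 + 48^{2} = -2 + 2304 = 2302$)
$\frac{1}{-29528 + s} = \frac{1}{-29528 + 2302} = \frac{1}{-27226} = - \frac{1}{27226}$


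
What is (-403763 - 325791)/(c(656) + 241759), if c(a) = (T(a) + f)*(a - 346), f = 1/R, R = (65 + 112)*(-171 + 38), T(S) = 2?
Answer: -17174430714/5705843729 ≈ -3.0100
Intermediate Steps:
R = -23541 (R = 177*(-133) = -23541)
f = -1/23541 (f = 1/(-23541) = -1/23541 ≈ -4.2479e-5)
c(a) = -16290026/23541 + 47081*a/23541 (c(a) = (2 - 1/23541)*(a - 346) = 47081*(-346 + a)/23541 = -16290026/23541 + 47081*a/23541)
(-403763 - 325791)/(c(656) + 241759) = (-403763 - 325791)/((-16290026/23541 + (47081/23541)*656) + 241759) = -729554/((-16290026/23541 + 30885136/23541) + 241759) = -729554/(14595110/23541 + 241759) = -729554/5705843729/23541 = -729554*23541/5705843729 = -17174430714/5705843729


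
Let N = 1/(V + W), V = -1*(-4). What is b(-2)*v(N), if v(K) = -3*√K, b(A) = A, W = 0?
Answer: 3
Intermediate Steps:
V = 4
N = ¼ (N = 1/(4 + 0) = 1/4 = ¼ ≈ 0.25000)
b(-2)*v(N) = -(-6)*√(¼) = -(-6)/2 = -2*(-3/2) = 3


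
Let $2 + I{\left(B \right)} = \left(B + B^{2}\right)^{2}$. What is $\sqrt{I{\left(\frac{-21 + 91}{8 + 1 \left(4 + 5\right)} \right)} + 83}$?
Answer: $\frac{3 \sqrt{4872589}}{289} \approx 22.914$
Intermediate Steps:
$I{\left(B \right)} = -2 + \left(B + B^{2}\right)^{2}$
$\sqrt{I{\left(\frac{-21 + 91}{8 + 1 \left(4 + 5\right)} \right)} + 83} = \sqrt{\left(-2 + \left(\frac{-21 + 91}{8 + 1 \left(4 + 5\right)}\right)^{2} \left(1 + \frac{-21 + 91}{8 + 1 \left(4 + 5\right)}\right)^{2}\right) + 83} = \sqrt{\left(-2 + \left(\frac{70}{8 + 1 \cdot 9}\right)^{2} \left(1 + \frac{70}{8 + 1 \cdot 9}\right)^{2}\right) + 83} = \sqrt{\left(-2 + \left(\frac{70}{8 + 9}\right)^{2} \left(1 + \frac{70}{8 + 9}\right)^{2}\right) + 83} = \sqrt{\left(-2 + \left(\frac{70}{17}\right)^{2} \left(1 + \frac{70}{17}\right)^{2}\right) + 83} = \sqrt{\left(-2 + \frac{4900 \left(\frac{87}{17}\right)^{2}}{289}\right) + 83} = \sqrt{\left(-2 + \frac{4900}{289} \cdot \frac{7569}{289}\right) + 83} = \sqrt{\left(-2 + \frac{37088100}{83521}\right) + 83} = \sqrt{\frac{36921058}{83521} + 83} = \sqrt{\frac{43853301}{83521}} = \frac{3 \sqrt{4872589}}{289}$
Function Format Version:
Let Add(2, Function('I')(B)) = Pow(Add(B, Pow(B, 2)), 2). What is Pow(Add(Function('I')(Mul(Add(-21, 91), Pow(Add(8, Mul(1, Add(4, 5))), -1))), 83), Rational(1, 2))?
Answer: Mul(Rational(3, 289), Pow(4872589, Rational(1, 2))) ≈ 22.914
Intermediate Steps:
Function('I')(B) = Add(-2, Pow(Add(B, Pow(B, 2)), 2))
Pow(Add(Function('I')(Mul(Add(-21, 91), Pow(Add(8, Mul(1, Add(4, 5))), -1))), 83), Rational(1, 2)) = Pow(Add(Add(-2, Mul(Pow(Mul(Add(-21, 91), Pow(Add(8, Mul(1, Add(4, 5))), -1)), 2), Pow(Add(1, Mul(Add(-21, 91), Pow(Add(8, Mul(1, Add(4, 5))), -1))), 2))), 83), Rational(1, 2)) = Pow(Add(Add(-2, Mul(Pow(Mul(70, Pow(Add(8, Mul(1, 9)), -1)), 2), Pow(Add(1, Mul(70, Pow(Add(8, Mul(1, 9)), -1))), 2))), 83), Rational(1, 2)) = Pow(Add(Add(-2, Mul(Pow(Mul(70, Pow(Add(8, 9), -1)), 2), Pow(Add(1, Mul(70, Pow(Add(8, 9), -1))), 2))), 83), Rational(1, 2)) = Pow(Add(Add(-2, Mul(Pow(Mul(70, Pow(17, -1)), 2), Pow(Add(1, Mul(70, Pow(17, -1))), 2))), 83), Rational(1, 2)) = Pow(Add(Add(-2, Mul(Pow(Mul(70, Rational(1, 17)), 2), Pow(Add(1, Mul(70, Rational(1, 17))), 2))), 83), Rational(1, 2)) = Pow(Add(Add(-2, Mul(Pow(Rational(70, 17), 2), Pow(Add(1, Rational(70, 17)), 2))), 83), Rational(1, 2)) = Pow(Add(Add(-2, Mul(Rational(4900, 289), Pow(Rational(87, 17), 2))), 83), Rational(1, 2)) = Pow(Add(Add(-2, Mul(Rational(4900, 289), Rational(7569, 289))), 83), Rational(1, 2)) = Pow(Add(Add(-2, Rational(37088100, 83521)), 83), Rational(1, 2)) = Pow(Add(Rational(36921058, 83521), 83), Rational(1, 2)) = Pow(Rational(43853301, 83521), Rational(1, 2)) = Mul(Rational(3, 289), Pow(4872589, Rational(1, 2)))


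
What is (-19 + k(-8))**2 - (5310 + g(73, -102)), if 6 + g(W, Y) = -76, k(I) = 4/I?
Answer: -19391/4 ≈ -4847.8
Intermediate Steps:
g(W, Y) = -82 (g(W, Y) = -6 - 76 = -82)
(-19 + k(-8))**2 - (5310 + g(73, -102)) = (-19 + 4/(-8))**2 - (5310 - 82) = (-19 + 4*(-1/8))**2 - 1*5228 = (-19 - 1/2)**2 - 5228 = (-39/2)**2 - 5228 = 1521/4 - 5228 = -19391/4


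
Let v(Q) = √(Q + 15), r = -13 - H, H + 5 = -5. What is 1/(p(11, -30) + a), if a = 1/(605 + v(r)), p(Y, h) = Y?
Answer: 1006687/11075221 + √3/22150442 ≈ 0.090896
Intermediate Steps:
H = -10 (H = -5 - 5 = -10)
r = -3 (r = -13 - 1*(-10) = -13 + 10 = -3)
v(Q) = √(15 + Q)
a = 1/(605 + 2*√3) (a = 1/(605 + √(15 - 3)) = 1/(605 + √12) = 1/(605 + 2*√3) ≈ 0.0016435)
1/(p(11, -30) + a) = 1/(11 + (605/366013 - 2*√3/366013)) = 1/(4026748/366013 - 2*√3/366013)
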